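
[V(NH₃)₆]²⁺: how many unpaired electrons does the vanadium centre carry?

3 unpaired electrons

Ligand charges: ammonia is neutral. With an overall charge of +2 the vanadium centre must be in the +2 oxidation state.
Group 5 minus oxidation state 2 gives a d³ configuration.
In an octahedral field the d³ configuration is t₂g³e_g⁰ (only one arrangement possible), giving 3 unpaired electrons.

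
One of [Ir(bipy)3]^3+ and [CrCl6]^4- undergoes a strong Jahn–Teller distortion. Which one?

[Ir(bipy)3]^3+: Summing ligand charges against the +3 overall charge gives an oxidation state of +3 for iridium. Group 9 minus oxidation state 3 gives a d⁶ configuration. A 5d ion has a large Δₒ and is invariably low-spin. The d⁶ configuration leaves the e_g set evenly filled (or empty) — no strong Jahn–Teller driving force.
[CrCl6]^4-: Ligand charges: each chloride is −1. With an overall charge of −4 the chromium centre must be in the +2 oxidation state. Group 6 minus oxidation state 2 gives a d⁴ configuration. Chloride is a weak-field ligand for a first-row metal, so the complex is high-spin. The t₂g³e_g¹ (high-spin) configuration has an unevenly filled e_g set; the Jahn–Teller theorem predicts a tetragonal distortion (typically axial elongation) to lift the degeneracy.

[CrCl6]^4-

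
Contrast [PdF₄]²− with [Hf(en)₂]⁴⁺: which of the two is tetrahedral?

For [PdF₄]²−: Summing ligand charges against the −2 overall charge gives an oxidation state of +2 for palladium. Pd sits in group 10, so the d-electron count is 10 − 2 = 8. A 4d d⁸ ion has a large crystal-field splitting; square planar leaves the high-energy d_{x²−y²} orbital empty and maximises CFSE. → square planar.
For [Hf(en)₂]⁴⁺: Summing ligand charges against the +4 overall charge gives an oxidation state of +4 for hafnium. Group 4 minus oxidation state 4 gives a d⁰ configuration. A d⁰ ion has no crystal-field stabilisation preference between square planar and tetrahedral, so four ligands adopt the sterically favoured tetrahedral geometry. → tetrahedral.

[Hf(en)₂]⁴⁺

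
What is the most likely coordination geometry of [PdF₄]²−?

Summing ligand charges against the −2 overall charge gives an oxidation state of +2 for palladium.
Palladium is a group-10 element; Pd(II) is therefore d⁸.
With 4 monodentate ligands the coordination number is 4.
A 4d d⁸ ion has a large crystal-field splitting; square planar leaves the high-energy d_{x²−y²} orbital empty and maximises CFSE.

square planar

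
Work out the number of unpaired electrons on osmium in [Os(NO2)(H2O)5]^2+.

Ligand charges: each nitro (N-bound nitrite) is −1; water is neutral. With an overall charge of +2 the osmium centre must be in the +3 oxidation state.
Osmium is a group-8 element; Os(III) is therefore d⁵.
The spin state decides the count: a 5d ion has a large Δₒ and is invariably low-spin.
An octahedral low-spin d⁵ ion is t₂g⁵e_g⁰, giving 1 unpaired electron.

1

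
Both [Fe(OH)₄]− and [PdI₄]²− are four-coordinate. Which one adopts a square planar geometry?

[PdI₄]²−

For [Fe(OH)₄]−: Each hydroxide is −1; balancing the −1 overall charge requires Fe(III). Iron is a group-8 element; Fe(III) is therefore d⁵. A high-spin d⁵ ion has zero CFSE in either geometry, so four ligands adopt the sterically favoured tetrahedral geometry. → tetrahedral.
For [PdI₄]²−: Summing ligand charges against the −2 overall charge gives an oxidation state of +2 for palladium. Group 10 minus oxidation state 2 gives a d⁸ configuration. A 4d d⁸ ion has a large crystal-field splitting; square planar leaves the high-energy d_{x²−y²} orbital empty and maximises CFSE. → square planar.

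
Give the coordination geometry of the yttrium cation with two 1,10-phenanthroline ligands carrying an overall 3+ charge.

1,10-phenanthroline is neutral; balancing the +3 overall charge requires Y(III).
Yttrium is a group-3 element; Y(III) is therefore d⁰.
Counting donor atoms: 2×1,10-phenanthroline (bidentate) → 4 donors. Coordination number = 4.
A d⁰ ion has no crystal-field stabilisation preference between square planar and tetrahedral, so four ligands adopt the sterically favoured tetrahedral geometry.

tetrahedral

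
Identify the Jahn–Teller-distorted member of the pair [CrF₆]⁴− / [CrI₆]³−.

[CrF₆]⁴−

[CrF₆]⁴−: Each fluoride is −1; balancing the −4 overall charge requires Cr(II). Group 6 minus oxidation state 2 gives a d⁴ configuration. Fluoride is a weak-field ligand for a first-row metal, so the complex is high-spin. The t₂g³e_g¹ (high-spin) configuration has an unevenly filled e_g set; the Jahn–Teller theorem predicts a tetragonal distortion (typically axial elongation) to lift the degeneracy.
[CrI₆]³−: Ligand charges: each iodide is −1. With an overall charge of −3 the chromium centre must be in the +3 oxidation state. Chromium is a group-6 element; Cr(III) is therefore d³. The d³ configuration leaves the e_g set evenly filled (or empty) — no strong Jahn–Teller driving force.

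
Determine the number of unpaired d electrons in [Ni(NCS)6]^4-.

Each isothiocyanate is −1; balancing the −4 overall charge requires Ni(II).
Ni sits in group 10, so the d-electron count is 10 − 2 = 8.
In an octahedral field the d⁸ configuration is t₂g⁶e_g² (only one arrangement possible), giving 2 unpaired electrons.

2 unpaired electrons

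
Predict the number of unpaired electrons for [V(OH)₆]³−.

Summing ligand charges against the −3 overall charge gives an oxidation state of +3 for vanadium.
V sits in group 5, so the d-electron count is 5 − 3 = 2.
In an octahedral field the d² configuration is t₂g²e_g⁰ (only one arrangement possible), giving 2 unpaired electrons.

2 unpaired electrons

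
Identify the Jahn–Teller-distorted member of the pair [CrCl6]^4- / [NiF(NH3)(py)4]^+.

[CrCl6]^4-: Each chloride is −1; balancing the −4 overall charge requires Cr(II). Cr sits in group 6, so the d-electron count is 6 − 2 = 4. Chloride is a weak-field ligand for a first-row metal, so the complex is high-spin. The t₂g³e_g¹ (high-spin) configuration has an unevenly filled e_g set; the Jahn–Teller theorem predicts a tetragonal distortion (typically axial elongation) to lift the degeneracy.
[NiF(NH3)(py)4]^+: Each fluoride is −1; ammonia is neutral; pyridine is neutral; balancing the +1 overall charge requires Ni(II). Ni sits in group 10, so the d-electron count is 10 − 2 = 8. The d⁸ configuration leaves the e_g set evenly filled (or empty) — no strong Jahn–Teller driving force.

[CrCl6]^4-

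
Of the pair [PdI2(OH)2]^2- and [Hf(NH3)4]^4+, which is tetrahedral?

For [PdI2(OH)2]^2-: Summing ligand charges against the −2 overall charge gives an oxidation state of +2 for palladium. Palladium is a group-10 element; Pd(II) is therefore d⁸. A 4d d⁸ ion has a large crystal-field splitting; square planar leaves the high-energy d_{x²−y²} orbital empty and maximises CFSE. → square planar.
For [Hf(NH3)4]^4+: Summing ligand charges against the +4 overall charge gives an oxidation state of +4 for hafnium. Group 4 minus oxidation state 4 gives a d⁰ configuration. A d⁰ ion has no crystal-field stabilisation preference between square planar and tetrahedral, so four ligands adopt the sterically favoured tetrahedral geometry. → tetrahedral.

[Hf(NH3)4]^4+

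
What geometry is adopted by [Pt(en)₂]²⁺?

square planar

Summing ligand charges against the +2 overall charge gives an oxidation state of +2 for platinum.
Pt sits in group 10, so the d-electron count is 10 − 2 = 8.
Counting donor atoms: 2×ethylenediamine (bidentate) → 4 donors. Coordination number = 4.
A 5d d⁸ ion has a large crystal-field splitting; square planar leaves the high-energy d_{x²−y²} orbital empty and maximises CFSE.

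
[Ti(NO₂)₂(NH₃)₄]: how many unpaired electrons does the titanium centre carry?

Each nitro (N-bound nitrite) is −1; ammonia is neutral; balancing the 0 overall charge requires Ti(II).
Group 4 minus oxidation state 2 gives a d² configuration.
In an octahedral field the d² configuration is t₂g²e_g⁰ (only one arrangement possible), giving 2 unpaired electrons.

2 unpaired electrons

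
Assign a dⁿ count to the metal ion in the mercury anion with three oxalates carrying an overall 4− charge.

Ligand charges: each oxalate is −2. With an overall charge of −4 the mercury centre must be in the +2 oxidation state.
Group 12 minus oxidation state 2 gives a d¹⁰ configuration.

d10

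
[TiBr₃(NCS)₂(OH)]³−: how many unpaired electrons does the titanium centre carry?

1

Each bromide is −1; each isothiocyanate is −1; each hydroxide is −1; balancing the −3 overall charge requires Ti(III).
Group 4 minus oxidation state 3 gives a d¹ configuration.
In an octahedral field the d¹ configuration is t₂g¹e_g⁰ (only one arrangement possible), giving 1 unpaired electron.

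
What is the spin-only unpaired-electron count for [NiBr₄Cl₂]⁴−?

2

Ligand charges: each bromide is −1; each chloride is −1. With an overall charge of −4 the nickel centre must be in the +2 oxidation state.
Nickel is a group-10 element; Ni(II) is therefore d⁸.
In an octahedral field the d⁸ configuration is t₂g⁶e_g² (only one arrangement possible), giving 2 unpaired electrons.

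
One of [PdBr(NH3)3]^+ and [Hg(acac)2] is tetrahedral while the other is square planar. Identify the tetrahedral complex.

[Hg(acac)2]

For [PdBr(NH3)3]^+: Each bromide is −1; ammonia is neutral; balancing the +1 overall charge requires Pd(II). Group 10 minus oxidation state 2 gives a d⁸ configuration. A 4d d⁸ ion has a large crystal-field splitting; square planar leaves the high-energy d_{x²−y²} orbital empty and maximises CFSE. → square planar.
For [Hg(acac)2]: Summing ligand charges against the 0 overall charge gives an oxidation state of +2 for mercury. Hg sits in group 12, so the d-electron count is 12 − 2 = 10. A d¹⁰ ion has no crystal-field stabilisation preference between square planar and tetrahedral, so four ligands adopt the sterically favoured tetrahedral geometry. → tetrahedral.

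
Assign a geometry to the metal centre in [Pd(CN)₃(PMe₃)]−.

square planar

Each cyanide is −1; trimethylphosphine is neutral; balancing the −1 overall charge requires Pd(II).
Pd sits in group 10, so the d-electron count is 10 − 2 = 8.
With 4 monodentate ligands the coordination number is 4.
A 4d d⁸ ion has a large crystal-field splitting; square planar leaves the high-energy d_{x²−y²} orbital empty and maximises CFSE.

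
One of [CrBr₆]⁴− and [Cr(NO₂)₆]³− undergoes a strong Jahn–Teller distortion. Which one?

[CrBr₆]⁴−: Ligand charges: each bromide is −1. With an overall charge of −4 the chromium centre must be in the +2 oxidation state. Chromium is a group-6 element; Cr(II) is therefore d⁴. Bromide is a weak-field ligand for a first-row metal, so the complex is high-spin. The t₂g³e_g¹ (high-spin) configuration has an unevenly filled e_g set; the Jahn–Teller theorem predicts a tetragonal distortion (typically axial elongation) to lift the degeneracy.
[Cr(NO₂)₆]³−: Ligand charges: each nitro (N-bound nitrite) is −1. With an overall charge of −3 the chromium centre must be in the +3 oxidation state. Cr sits in group 6, so the d-electron count is 6 − 3 = 3. The d³ configuration leaves the e_g set evenly filled (or empty) — no strong Jahn–Teller driving force.

[CrBr₆]⁴−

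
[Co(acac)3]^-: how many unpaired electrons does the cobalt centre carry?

3 unpaired electrons

Each acetylacetonate is −1; balancing the −1 overall charge requires Co(II).
Cobalt is a group-9 element; Co(II) is therefore d⁷.
Counting donor atoms: 3×acetylacetonate (bidentate) → 6 donors. Coordination number = 6.
The spin state decides the count: Acetylacetonate is a weak-field ligand for a first-row metal, so the complex is high-spin.
An octahedral high-spin d⁷ ion is t₂g⁵e_g², giving 3 unpaired electrons.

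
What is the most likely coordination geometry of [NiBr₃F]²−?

tetrahedral

Summing ligand charges against the −2 overall charge gives an oxidation state of +2 for nickel.
Nickel is a group-10 element; Ni(II) is therefore d⁸.
With 4 monodentate ligands the coordination number is 4.
Bromide and fluoride are weak-field ligands.
With weak-field ligands the CFSE gain from square planar is small, so a 3d d⁸ ion takes the sterically preferred tetrahedral geometry.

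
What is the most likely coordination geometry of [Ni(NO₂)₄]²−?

Each nitro (N-bound nitrite) is −1; balancing the −2 overall charge requires Ni(II).
Group 10 minus oxidation state 2 gives a d⁸ configuration.
Coordination number: 4.
Nitro (N-bound nitrite) is a strong-field ligand (high in the spectrochemical series).
A 3d d⁸ ion with strong-field ligands gains enough CFSE to favour square planar over tetrahedral.

square planar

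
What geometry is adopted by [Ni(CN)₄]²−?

square planar

Ligand charges: each cyanide is −1. With an overall charge of −2 the nickel centre must be in the +2 oxidation state.
Ni sits in group 10, so the d-electron count is 10 − 2 = 8.
With 4 monodentate ligands the coordination number is 4.
Cyanide is a strong-field ligand (high in the spectrochemical series).
A 3d d⁸ ion with strong-field ligands gains enough CFSE to favour square planar over tetrahedral.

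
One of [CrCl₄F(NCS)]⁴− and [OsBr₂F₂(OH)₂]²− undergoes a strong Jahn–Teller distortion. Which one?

[CrCl₄F(NCS)]⁴−: Summing ligand charges against the −4 overall charge gives an oxidation state of +2 for chromium. Chromium is a group-6 element; Cr(II) is therefore d⁴. Chloride, fluoride, and isothiocyanate are weak-field ligands for a first-row metal, so the complex is high-spin. The t₂g³e_g¹ (high-spin) configuration has an unevenly filled e_g set; the Jahn–Teller theorem predicts a tetragonal distortion (typically axial elongation) to lift the degeneracy.
[OsBr₂F₂(OH)₂]²−: Each bromide is −1; each fluoride is −1; each hydroxide is −1; balancing the −2 overall charge requires Os(IV). Osmium is a group-8 element; Os(IV) is therefore d⁴. A 5d ion has a large Δₒ and is invariably low-spin. The d⁴ configuration leaves the e_g set evenly filled (or empty) — no strong Jahn–Teller driving force.

[CrCl₄F(NCS)]⁴−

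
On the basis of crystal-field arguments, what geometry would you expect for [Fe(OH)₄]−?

Ligand charges: each hydroxide is −1. With an overall charge of −1 the iron centre must be in the +3 oxidation state.
Fe sits in group 8, so the d-electron count is 8 − 3 = 5.
With 4 monodentate ligands the coordination number is 4.
Hydroxide is a weak-field ligand.
A high-spin d⁵ ion has zero CFSE in either geometry, so four ligands adopt the sterically favoured tetrahedral geometry.

tetrahedral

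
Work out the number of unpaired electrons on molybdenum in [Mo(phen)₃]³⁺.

Ligand charges: 1,10-phenanthroline is neutral. With an overall charge of +3 the molybdenum centre must be in the +3 oxidation state.
Group 6 minus oxidation state 3 gives a d³ configuration.
Counting donor atoms: 3×1,10-phenanthroline (bidentate) → 6 donors. Coordination number = 6.
In an octahedral field the d³ configuration is t₂g³e_g⁰ (only one arrangement possible), giving 3 unpaired electrons.

3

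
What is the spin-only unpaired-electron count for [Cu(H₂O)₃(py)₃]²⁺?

Water is neutral; pyridine is neutral; balancing the +2 overall charge requires Cu(II).
Group 11 minus oxidation state 2 gives a d⁹ configuration.
In an octahedral field the d⁹ configuration is t₂g⁶e_g³ (only one arrangement possible), giving 1 unpaired electron.

1 unpaired electron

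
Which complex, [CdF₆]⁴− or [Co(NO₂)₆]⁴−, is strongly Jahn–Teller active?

[CdF₆]⁴−: Summing ligand charges against the −4 overall charge gives an oxidation state of +2 for cadmium. Group 12 minus oxidation state 2 gives a d¹⁰ configuration. The d¹⁰ configuration leaves the e_g set evenly filled (or empty) — no strong Jahn–Teller driving force.
[Co(NO₂)₆]⁴−: Summing ligand charges against the −4 overall charge gives an oxidation state of +2 for cobalt. Co sits in group 9, so the d-electron count is 9 − 2 = 7. Nitro (N-bound nitrite) is a strong-field ligand (high in the spectrochemical series) for a first-row metal, so the complex is low-spin. The t₂g⁶e_g¹ (low-spin) configuration has an unevenly filled e_g set; the Jahn–Teller theorem predicts a tetragonal distortion (typically axial elongation) to lift the degeneracy.

[Co(NO₂)₆]⁴−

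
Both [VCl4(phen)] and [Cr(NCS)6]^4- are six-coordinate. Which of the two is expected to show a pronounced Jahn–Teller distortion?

[Cr(NCS)6]^4-

[VCl4(phen)]: Each chloride is −1; 1,10-phenanthroline is neutral; balancing the 0 overall charge requires V(IV). V sits in group 5, so the d-electron count is 5 − 4 = 1. The d¹ configuration leaves the e_g set evenly filled (or empty) — no strong Jahn–Teller driving force.
[Cr(NCS)6]^4-: Summing ligand charges against the −4 overall charge gives an oxidation state of +2 for chromium. Group 6 minus oxidation state 2 gives a d⁴ configuration. Isothiocyanate is a weak-field ligand for a first-row metal, so the complex is high-spin. The t₂g³e_g¹ (high-spin) configuration has an unevenly filled e_g set; the Jahn–Teller theorem predicts a tetragonal distortion (typically axial elongation) to lift the degeneracy.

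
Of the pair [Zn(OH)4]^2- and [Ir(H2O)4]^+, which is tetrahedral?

[Zn(OH)4]^2-

For [Zn(OH)4]^2-: Summing ligand charges against the −2 overall charge gives an oxidation state of +2 for zinc. Zinc is a group-12 element; Zn(II) is therefore d¹⁰. A d¹⁰ ion has no crystal-field stabilisation preference between square planar and tetrahedral, so four ligands adopt the sterically favoured tetrahedral geometry. → tetrahedral.
For [Ir(H2O)4]^+: Ligand charges: water is neutral. With an overall charge of +1 the iridium centre must be in the +1 oxidation state. Group 9 minus oxidation state 1 gives a d⁸ configuration. A 5d d⁸ ion has a large crystal-field splitting; square planar leaves the high-energy d_{x²−y²} orbital empty and maximises CFSE. → square planar.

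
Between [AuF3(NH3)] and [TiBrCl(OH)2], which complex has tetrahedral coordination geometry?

For [AuF3(NH3)]: Each fluoride is −1; ammonia is neutral; balancing the 0 overall charge requires Au(III). Gold is a group-11 element; Au(III) is therefore d⁸. A 5d d⁸ ion has a large crystal-field splitting; square planar leaves the high-energy d_{x²−y²} orbital empty and maximises CFSE. → square planar.
For [TiBrCl(OH)2]: Summing ligand charges against the 0 overall charge gives an oxidation state of +4 for titanium. Group 4 minus oxidation state 4 gives a d⁰ configuration. A d⁰ ion has no crystal-field stabilisation preference between square planar and tetrahedral, so four ligands adopt the sterically favoured tetrahedral geometry. → tetrahedral.

[TiBrCl(OH)2]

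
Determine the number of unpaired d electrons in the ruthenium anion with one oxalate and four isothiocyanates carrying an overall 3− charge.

Summing ligand charges against the −3 overall charge gives an oxidation state of +3 for ruthenium.
Group 8 minus oxidation state 3 gives a d⁵ configuration.
Counting donor atoms: 1×oxalate (bidentate) → 2 donors; 4×isothiocyanate (monodentate) → 4 donors. Coordination number = 6.
The spin state decides the count: a 4d ion has a large Δₒ and is invariably low-spin.
An octahedral low-spin d⁵ ion is t₂g⁵e_g⁰, giving 1 unpaired electron.

1 unpaired electron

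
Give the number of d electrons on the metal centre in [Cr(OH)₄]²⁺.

Summing ligand charges against the +2 overall charge gives an oxidation state of +6 for chromium.
Group 6 minus oxidation state 6 gives a d⁰ configuration.

d0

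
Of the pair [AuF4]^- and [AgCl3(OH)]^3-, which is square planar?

[AuF4]^-

For [AuF4]^-: Summing ligand charges against the −1 overall charge gives an oxidation state of +3 for gold. Gold is a group-11 element; Au(III) is therefore d⁸. A 5d d⁸ ion has a large crystal-field splitting; square planar leaves the high-energy d_{x²−y²} orbital empty and maximises CFSE. → square planar.
For [AgCl3(OH)]^3-: Summing ligand charges against the −3 overall charge gives an oxidation state of +1 for silver. Group 11 minus oxidation state 1 gives a d¹⁰ configuration. A d¹⁰ ion has no crystal-field stabilisation preference between square planar and tetrahedral, so four ligands adopt the sterically favoured tetrahedral geometry. → tetrahedral.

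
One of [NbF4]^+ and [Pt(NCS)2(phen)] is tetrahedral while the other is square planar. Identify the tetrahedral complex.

[NbF4]^+

For [NbF4]^+: Summing ligand charges against the +1 overall charge gives an oxidation state of +5 for niobium. Niobium is a group-5 element; Nb(V) is therefore d⁰. A d⁰ ion has no crystal-field stabilisation preference between square planar and tetrahedral, so four ligands adopt the sterically favoured tetrahedral geometry. → tetrahedral.
For [Pt(NCS)2(phen)]: Ligand charges: each isothiocyanate is −1; 1,10-phenanthroline is neutral. With an overall charge of 0 the platinum centre must be in the +2 oxidation state. Group 10 minus oxidation state 2 gives a d⁸ configuration. A 5d d⁸ ion has a large crystal-field splitting; square planar leaves the high-energy d_{x²−y²} orbital empty and maximises CFSE. → square planar.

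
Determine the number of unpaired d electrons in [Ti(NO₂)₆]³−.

Summing ligand charges against the −3 overall charge gives an oxidation state of +3 for titanium.
Titanium is a group-4 element; Ti(III) is therefore d¹.
In an octahedral field the d¹ configuration is t₂g¹e_g⁰ (only one arrangement possible), giving 1 unpaired electron.

1 unpaired electron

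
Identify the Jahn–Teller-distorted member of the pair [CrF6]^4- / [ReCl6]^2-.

[CrF6]^4-

[CrF6]^4-: Ligand charges: each fluoride is −1. With an overall charge of −4 the chromium centre must be in the +2 oxidation state. Chromium is a group-6 element; Cr(II) is therefore d⁴. Fluoride is a weak-field ligand for a first-row metal, so the complex is high-spin. The t₂g³e_g¹ (high-spin) configuration has an unevenly filled e_g set; the Jahn–Teller theorem predicts a tetragonal distortion (typically axial elongation) to lift the degeneracy.
[ReCl6]^2-: Ligand charges: each chloride is −1. With an overall charge of −2 the rhenium centre must be in the +4 oxidation state. Group 7 minus oxidation state 4 gives a d³ configuration. The d³ configuration leaves the e_g set evenly filled (or empty) — no strong Jahn–Teller driving force.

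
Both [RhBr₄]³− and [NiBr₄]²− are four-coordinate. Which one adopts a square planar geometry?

[RhBr₄]³−

For [RhBr₄]³−: Summing ligand charges against the −3 overall charge gives an oxidation state of +1 for rhodium. Rh sits in group 9, so the d-electron count is 9 − 1 = 8. A 4d d⁸ ion has a large crystal-field splitting; square planar leaves the high-energy d_{x²−y²} orbital empty and maximises CFSE. → square planar.
For [NiBr₄]²−: Ligand charges: each bromide is −1. With an overall charge of −2 the nickel centre must be in the +2 oxidation state. Nickel is a group-10 element; Ni(II) is therefore d⁸. Bromide is a weak-field ligand. With weak-field ligands the CFSE gain from square planar is small, so a 3d d⁸ ion takes the sterically preferred tetrahedral geometry. → tetrahedral.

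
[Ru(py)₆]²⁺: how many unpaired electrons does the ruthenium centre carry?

Ligand charges: pyridine is neutral. With an overall charge of +2 the ruthenium centre must be in the +2 oxidation state.
Group 8 minus oxidation state 2 gives a d⁶ configuration.
The spin state decides the count: a 4d ion has a large Δₒ and is invariably low-spin.
An octahedral low-spin d⁶ ion is t₂g⁶e_g⁰, giving 0 unpaired electrons.

0 unpaired electrons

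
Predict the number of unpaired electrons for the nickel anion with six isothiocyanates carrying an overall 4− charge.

2

Each isothiocyanate is −1; balancing the −4 overall charge requires Ni(II).
Group 10 minus oxidation state 2 gives a d⁸ configuration.
In an octahedral field the d⁸ configuration is t₂g⁶e_g² (only one arrangement possible), giving 2 unpaired electrons.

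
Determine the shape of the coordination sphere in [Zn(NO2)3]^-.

Each nitro (N-bound nitrite) is −1; balancing the −1 overall charge requires Zn(II).
Zinc is a group-12 element; Zn(II) is therefore d¹⁰.
With 3 monodentate ligands the coordination number is 3.
Three ligands around a d¹⁰ centre minimise repulsion in a trigonal-planar arrangement.

trigonal planar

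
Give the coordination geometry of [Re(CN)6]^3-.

Ligand charges: each cyanide is −1. With an overall charge of −3 the rhenium centre must be in the +3 oxidation state.
Rhenium is a group-7 element; Re(III) is therefore d⁴.
Coordination number: 6.
Six donors around a single metal centre give an octahedral coordination sphere.

octahedral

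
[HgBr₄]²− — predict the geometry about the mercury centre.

Each bromide is −1; balancing the −2 overall charge requires Hg(II).
Mercury is a group-12 element; Hg(II) is therefore d¹⁰.
With 4 monodentate ligands the coordination number is 4.
A d¹⁰ ion has no crystal-field stabilisation preference between square planar and tetrahedral, so four ligands adopt the sterically favoured tetrahedral geometry.

tetrahedral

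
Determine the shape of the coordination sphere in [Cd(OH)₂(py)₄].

Summing ligand charges against the 0 overall charge gives an oxidation state of +2 for cadmium.
Cd sits in group 12, so the d-electron count is 12 − 2 = 10.
Coordination number: 6.
Six donors around a single metal centre give an octahedral coordination sphere.

octahedral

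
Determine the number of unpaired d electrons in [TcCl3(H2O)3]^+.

3

Ligand charges: each chloride is −1; water is neutral. With an overall charge of +1 the technetium centre must be in the +4 oxidation state.
Tc sits in group 7, so the d-electron count is 7 − 4 = 3.
In an octahedral field the d³ configuration is t₂g³e_g⁰ (only one arrangement possible), giving 3 unpaired electrons.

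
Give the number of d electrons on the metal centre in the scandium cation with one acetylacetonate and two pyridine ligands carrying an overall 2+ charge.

Ligand charges: each acetylacetonate is −1; pyridine is neutral. With an overall charge of +2 the scandium centre must be in the +3 oxidation state.
Group 3 minus oxidation state 3 gives a d⁰ configuration.

d0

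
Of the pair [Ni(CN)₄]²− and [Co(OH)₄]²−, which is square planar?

[Ni(CN)₄]²−

For [Ni(CN)₄]²−: Summing ligand charges against the −2 overall charge gives an oxidation state of +2 for nickel. Ni sits in group 10, so the d-electron count is 10 − 2 = 8. Cyanide is a strong-field ligand (high in the spectrochemical series). A 3d d⁸ ion with strong-field ligands gains enough CFSE to favour square planar over tetrahedral. → square planar.
For [Co(OH)₄]²−: Ligand charges: each hydroxide is −1. With an overall charge of −2 the cobalt centre must be in the +2 oxidation state. Group 9 minus oxidation state 2 gives a d⁷ configuration. For a high-spin 3d d⁷ ion with weak-field ligands the small Δₜ gives little square-planar CFSE advantage, so four ligands adopt the sterically favoured tetrahedral geometry. → tetrahedral.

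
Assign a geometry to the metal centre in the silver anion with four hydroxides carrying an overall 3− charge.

Ligand charges: each hydroxide is −1. With an overall charge of −3 the silver centre must be in the +1 oxidation state.
Silver is a group-11 element; Ag(I) is therefore d¹⁰.
Coordination number: 4.
A d¹⁰ ion has no crystal-field stabilisation preference between square planar and tetrahedral, so four ligands adopt the sterically favoured tetrahedral geometry.

tetrahedral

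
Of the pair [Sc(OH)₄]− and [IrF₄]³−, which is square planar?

[IrF₄]³−

For [Sc(OH)₄]−: Each hydroxide is −1; balancing the −1 overall charge requires Sc(III). Scandium is a group-3 element; Sc(III) is therefore d⁰. A d⁰ ion has no crystal-field stabilisation preference between square planar and tetrahedral, so four ligands adopt the sterically favoured tetrahedral geometry. → tetrahedral.
For [IrF₄]³−: Ligand charges: each fluoride is −1. With an overall charge of −3 the iridium centre must be in the +1 oxidation state. Group 9 minus oxidation state 1 gives a d⁸ configuration. A 5d d⁸ ion has a large crystal-field splitting; square planar leaves the high-energy d_{x²−y²} orbital empty and maximises CFSE. → square planar.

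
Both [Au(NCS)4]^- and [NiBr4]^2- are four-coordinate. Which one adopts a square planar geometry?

For [Au(NCS)4]^-: Ligand charges: each isothiocyanate is −1. With an overall charge of −1 the gold centre must be in the +3 oxidation state. Group 11 minus oxidation state 3 gives a d⁸ configuration. A 5d d⁸ ion has a large crystal-field splitting; square planar leaves the high-energy d_{x²−y²} orbital empty and maximises CFSE. → square planar.
For [NiBr4]^2-: Summing ligand charges against the −2 overall charge gives an oxidation state of +2 for nickel. Group 10 minus oxidation state 2 gives a d⁸ configuration. Bromide is a weak-field ligand. With weak-field ligands the CFSE gain from square planar is small, so a 3d d⁸ ion takes the sterically preferred tetrahedral geometry. → tetrahedral.

[Au(NCS)4]^-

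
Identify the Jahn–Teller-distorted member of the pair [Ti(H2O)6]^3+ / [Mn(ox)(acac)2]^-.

[Mn(ox)(acac)2]^-

[Ti(H2O)6]^3+: Summing ligand charges against the +3 overall charge gives an oxidation state of +3 for titanium. Group 4 minus oxidation state 3 gives a d¹ configuration. The d¹ configuration leaves the e_g set evenly filled (or empty) — no strong Jahn–Teller driving force.
[Mn(ox)(acac)2]^-: Ligand charges: each oxalate is −2; each acetylacetonate is −1. With an overall charge of −1 the manganese centre must be in the +3 oxidation state. Manganese is a group-7 element; Mn(III) is therefore d⁴. Acetylacetonate and oxalate are weak-field ligands for a first-row metal, so the complex is high-spin. The t₂g³e_g¹ (high-spin) configuration has an unevenly filled e_g set; the Jahn–Teller theorem predicts a tetragonal distortion (typically axial elongation) to lift the degeneracy.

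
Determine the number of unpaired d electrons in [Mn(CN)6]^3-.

Ligand charges: each cyanide is −1. With an overall charge of −3 the manganese centre must be in the +3 oxidation state.
Mn sits in group 7, so the d-electron count is 7 − 3 = 4.
The spin state decides the count: Cyanide is a strong-field ligand (high in the spectrochemical series) for a first-row metal, so the complex is low-spin.
An octahedral low-spin d⁴ ion is t₂g⁴e_g⁰, giving 2 unpaired electrons.

2 unpaired electrons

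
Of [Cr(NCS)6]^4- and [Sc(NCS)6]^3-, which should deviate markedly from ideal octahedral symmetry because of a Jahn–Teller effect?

[Cr(NCS)6]^4-: Each isothiocyanate is −1; balancing the −4 overall charge requires Cr(II). Group 6 minus oxidation state 2 gives a d⁴ configuration. Isothiocyanate is a weak-field ligand for a first-row metal, so the complex is high-spin. The t₂g³e_g¹ (high-spin) configuration has an unevenly filled e_g set; the Jahn–Teller theorem predicts a tetragonal distortion (typically axial elongation) to lift the degeneracy.
[Sc(NCS)6]^3-: Summing ligand charges against the −3 overall charge gives an oxidation state of +3 for scandium. Sc sits in group 3, so the d-electron count is 3 − 3 = 0. The d⁰ configuration leaves the e_g set evenly filled (or empty) — no strong Jahn–Teller driving force.

[Cr(NCS)6]^4-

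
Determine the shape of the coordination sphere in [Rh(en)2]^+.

Ligand charges: ethylenediamine is neutral. With an overall charge of +1 the rhodium centre must be in the +1 oxidation state.
Rhodium is a group-9 element; Rh(I) is therefore d⁸.
Counting donor atoms: 2×ethylenediamine (bidentate) → 4 donors. Coordination number = 4.
A 4d d⁸ ion has a large crystal-field splitting; square planar leaves the high-energy d_{x²−y²} orbital empty and maximises CFSE.

square planar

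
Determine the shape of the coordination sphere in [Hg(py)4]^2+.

tetrahedral

Pyridine is neutral; balancing the +2 overall charge requires Hg(II).
Group 12 minus oxidation state 2 gives a d¹⁰ configuration.
Coordination number: 4.
A d¹⁰ ion has no crystal-field stabilisation preference between square planar and tetrahedral, so four ligands adopt the sterically favoured tetrahedral geometry.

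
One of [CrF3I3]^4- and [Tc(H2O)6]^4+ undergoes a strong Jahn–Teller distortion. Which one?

[CrF3I3]^4-

[CrF3I3]^4-: Ligand charges: each fluoride is −1; each iodide is −1. With an overall charge of −4 the chromium centre must be in the +2 oxidation state. Cr sits in group 6, so the d-electron count is 6 − 2 = 4. Fluoride and iodide are weak-field ligands for a first-row metal, so the complex is high-spin. The t₂g³e_g¹ (high-spin) configuration has an unevenly filled e_g set; the Jahn–Teller theorem predicts a tetragonal distortion (typically axial elongation) to lift the degeneracy.
[Tc(H2O)6]^4+: Summing ligand charges against the +4 overall charge gives an oxidation state of +4 for technetium. Technetium is a group-7 element; Tc(IV) is therefore d³. The d³ configuration leaves the e_g set evenly filled (or empty) — no strong Jahn–Teller driving force.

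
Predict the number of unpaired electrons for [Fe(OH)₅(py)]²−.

Each hydroxide is −1; pyridine is neutral; balancing the −2 overall charge requires Fe(III).
Fe sits in group 8, so the d-electron count is 8 − 3 = 5.
The spin state decides the count: Hydroxide is a weak-field ligand for a first-row metal, so the complex is high-spin.
An octahedral high-spin d⁵ ion is t₂g³e_g², giving 5 unpaired electrons.

5 unpaired electrons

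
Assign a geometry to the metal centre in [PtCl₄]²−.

square planar

Ligand charges: each chloride is −1. With an overall charge of −2 the platinum centre must be in the +2 oxidation state.
Group 10 minus oxidation state 2 gives a d⁸ configuration.
With 4 monodentate ligands the coordination number is 4.
A 5d d⁸ ion has a large crystal-field splitting; square planar leaves the high-energy d_{x²−y²} orbital empty and maximises CFSE.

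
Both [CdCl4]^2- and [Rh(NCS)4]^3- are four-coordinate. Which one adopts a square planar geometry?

For [CdCl4]^2-: Summing ligand charges against the −2 overall charge gives an oxidation state of +2 for cadmium. Cadmium is a group-12 element; Cd(II) is therefore d¹⁰. A d¹⁰ ion has no crystal-field stabilisation preference between square planar and tetrahedral, so four ligands adopt the sterically favoured tetrahedral geometry. → tetrahedral.
For [Rh(NCS)4]^3-: Summing ligand charges against the −3 overall charge gives an oxidation state of +1 for rhodium. Group 9 minus oxidation state 1 gives a d⁸ configuration. A 4d d⁸ ion has a large crystal-field splitting; square planar leaves the high-energy d_{x²−y²} orbital empty and maximises CFSE. → square planar.

[Rh(NCS)4]^3-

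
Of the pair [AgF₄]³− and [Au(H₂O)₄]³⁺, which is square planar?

[Au(H₂O)₄]³⁺

For [AgF₄]³−: Each fluoride is −1; balancing the −3 overall charge requires Ag(I). Group 11 minus oxidation state 1 gives a d¹⁰ configuration. A d¹⁰ ion has no crystal-field stabilisation preference between square planar and tetrahedral, so four ligands adopt the sterically favoured tetrahedral geometry. → tetrahedral.
For [Au(H₂O)₄]³⁺: Summing ligand charges against the +3 overall charge gives an oxidation state of +3 for gold. Group 11 minus oxidation state 3 gives a d⁸ configuration. A 5d d⁸ ion has a large crystal-field splitting; square planar leaves the high-energy d_{x²−y²} orbital empty and maximises CFSE. → square planar.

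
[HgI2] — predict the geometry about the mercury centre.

Summing ligand charges against the 0 overall charge gives an oxidation state of +2 for mercury.
Group 12 minus oxidation state 2 gives a d¹⁰ configuration.
Coordination number: 2.
A d¹⁰ ion with only two ligands adopts a linear arrangement (sp hybridisation; no CFSE preference).

linear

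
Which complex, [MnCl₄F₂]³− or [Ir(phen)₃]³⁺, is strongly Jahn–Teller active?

[MnCl₄F₂]³−: Each chloride is −1; each fluoride is −1; balancing the −3 overall charge requires Mn(III). Mn sits in group 7, so the d-electron count is 7 − 3 = 4. Chloride and fluoride are weak-field ligands for a first-row metal, so the complex is high-spin. The t₂g³e_g¹ (high-spin) configuration has an unevenly filled e_g set; the Jahn–Teller theorem predicts a tetragonal distortion (typically axial elongation) to lift the degeneracy.
[Ir(phen)₃]³⁺: Summing ligand charges against the +3 overall charge gives an oxidation state of +3 for iridium. Iridium is a group-9 element; Ir(III) is therefore d⁶. A 5d ion has a large Δₒ and is invariably low-spin. The d⁶ configuration leaves the e_g set evenly filled (or empty) — no strong Jahn–Teller driving force.

[MnCl₄F₂]³−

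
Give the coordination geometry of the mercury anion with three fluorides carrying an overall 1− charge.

trigonal planar

Ligand charges: each fluoride is −1. With an overall charge of −1 the mercury centre must be in the +2 oxidation state.
Mercury is a group-12 element; Hg(II) is therefore d¹⁰.
Coordination number: 3.
Three ligands around a d¹⁰ centre minimise repulsion in a trigonal-planar arrangement.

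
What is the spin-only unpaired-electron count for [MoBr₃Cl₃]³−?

Ligand charges: each bromide is −1; each chloride is −1. With an overall charge of −3 the molybdenum centre must be in the +3 oxidation state.
Mo sits in group 6, so the d-electron count is 6 − 3 = 3.
In an octahedral field the d³ configuration is t₂g³e_g⁰ (only one arrangement possible), giving 3 unpaired electrons.

3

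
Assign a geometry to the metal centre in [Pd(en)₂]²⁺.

square planar

Ethylenediamine is neutral; balancing the +2 overall charge requires Pd(II).
Palladium is a group-10 element; Pd(II) is therefore d⁸.
Counting donor atoms: 2×ethylenediamine (bidentate) → 4 donors. Coordination number = 4.
A 4d d⁸ ion has a large crystal-field splitting; square planar leaves the high-energy d_{x²−y²} orbital empty and maximises CFSE.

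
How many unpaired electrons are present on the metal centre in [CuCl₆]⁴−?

1

Summing ligand charges against the −4 overall charge gives an oxidation state of +2 for copper.
Group 11 minus oxidation state 2 gives a d⁹ configuration.
In an octahedral field the d⁹ configuration is t₂g⁶e_g³ (only one arrangement possible), giving 1 unpaired electron.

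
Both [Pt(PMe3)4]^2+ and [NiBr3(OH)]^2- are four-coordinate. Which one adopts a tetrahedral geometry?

[NiBr3(OH)]^2-

For [Pt(PMe3)4]^2+: Trimethylphosphine is neutral; balancing the +2 overall charge requires Pt(II). Group 10 minus oxidation state 2 gives a d⁸ configuration. A 5d d⁸ ion has a large crystal-field splitting; square planar leaves the high-energy d_{x²−y²} orbital empty and maximises CFSE. → square planar.
For [NiBr3(OH)]^2-: Ligand charges: each bromide is −1; each hydroxide is −1. With an overall charge of −2 the nickel centre must be in the +2 oxidation state. Nickel is a group-10 element; Ni(II) is therefore d⁸. Bromide and hydroxide are weak-field ligands. With weak-field ligands the CFSE gain from square planar is small, so a 3d d⁸ ion takes the sterically preferred tetrahedral geometry. → tetrahedral.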